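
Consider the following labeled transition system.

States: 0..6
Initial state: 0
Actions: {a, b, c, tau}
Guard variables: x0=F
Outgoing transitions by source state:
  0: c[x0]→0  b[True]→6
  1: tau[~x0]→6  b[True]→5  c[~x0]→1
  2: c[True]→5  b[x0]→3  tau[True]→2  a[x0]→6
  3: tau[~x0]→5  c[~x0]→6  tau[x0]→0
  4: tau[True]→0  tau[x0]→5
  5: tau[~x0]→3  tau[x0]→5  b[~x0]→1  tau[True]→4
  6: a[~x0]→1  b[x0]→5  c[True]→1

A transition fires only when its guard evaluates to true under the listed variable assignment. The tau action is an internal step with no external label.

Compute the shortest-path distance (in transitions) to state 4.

BFS to 4:
  Layer 0: {0}
  Layer 1: {6}
  Layer 2: {1}
  Layer 3: {5}
  Layer 4: {3,4}
4 enters at depth 4; path b·a·b·tau

Answer: 4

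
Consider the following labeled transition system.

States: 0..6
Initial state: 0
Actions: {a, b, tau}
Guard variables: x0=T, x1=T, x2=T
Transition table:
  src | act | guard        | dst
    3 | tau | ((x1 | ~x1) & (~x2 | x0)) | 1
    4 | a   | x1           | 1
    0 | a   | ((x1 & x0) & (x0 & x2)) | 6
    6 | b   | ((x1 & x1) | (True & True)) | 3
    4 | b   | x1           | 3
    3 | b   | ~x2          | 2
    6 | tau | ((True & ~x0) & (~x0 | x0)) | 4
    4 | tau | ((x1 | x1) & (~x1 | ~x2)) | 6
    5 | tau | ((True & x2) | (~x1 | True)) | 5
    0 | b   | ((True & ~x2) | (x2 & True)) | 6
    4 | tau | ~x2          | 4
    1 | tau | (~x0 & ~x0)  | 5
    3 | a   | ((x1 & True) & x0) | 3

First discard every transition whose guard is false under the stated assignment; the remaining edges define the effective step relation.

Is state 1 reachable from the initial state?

Answer: REACHABLE

Working:
After dropping false guards: 8 live edges.
Layer 0: {0}
Layer 1: {6}  cumulative {0,6}
Layer 2: {3}  cumulative {0,3,6}
Layer 3: {1}  cumulative {0,1,3,6}
Reach set: {0,1,3,6}
witness 1: a·b·tau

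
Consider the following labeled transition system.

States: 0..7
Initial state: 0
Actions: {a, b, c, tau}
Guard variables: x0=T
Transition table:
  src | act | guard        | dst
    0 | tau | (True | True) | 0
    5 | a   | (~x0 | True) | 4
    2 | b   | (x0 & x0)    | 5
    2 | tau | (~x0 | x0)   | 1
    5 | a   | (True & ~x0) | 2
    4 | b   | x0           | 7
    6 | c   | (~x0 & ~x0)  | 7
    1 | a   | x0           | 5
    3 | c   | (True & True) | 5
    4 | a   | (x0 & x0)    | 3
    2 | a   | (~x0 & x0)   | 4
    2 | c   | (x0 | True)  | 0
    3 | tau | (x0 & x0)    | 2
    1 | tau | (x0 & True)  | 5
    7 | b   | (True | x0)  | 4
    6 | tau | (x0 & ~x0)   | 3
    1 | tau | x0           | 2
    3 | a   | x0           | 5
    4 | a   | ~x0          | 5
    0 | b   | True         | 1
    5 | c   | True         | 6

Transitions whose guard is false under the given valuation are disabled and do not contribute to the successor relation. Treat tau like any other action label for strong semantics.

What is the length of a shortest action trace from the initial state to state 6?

BFS to 6:
  Layer 0: {0}
  Layer 1: {1}
  Layer 2: {2,5}
  Layer 3: {4,6}
depth(6)=3, e.g. b·a·c

Answer: 3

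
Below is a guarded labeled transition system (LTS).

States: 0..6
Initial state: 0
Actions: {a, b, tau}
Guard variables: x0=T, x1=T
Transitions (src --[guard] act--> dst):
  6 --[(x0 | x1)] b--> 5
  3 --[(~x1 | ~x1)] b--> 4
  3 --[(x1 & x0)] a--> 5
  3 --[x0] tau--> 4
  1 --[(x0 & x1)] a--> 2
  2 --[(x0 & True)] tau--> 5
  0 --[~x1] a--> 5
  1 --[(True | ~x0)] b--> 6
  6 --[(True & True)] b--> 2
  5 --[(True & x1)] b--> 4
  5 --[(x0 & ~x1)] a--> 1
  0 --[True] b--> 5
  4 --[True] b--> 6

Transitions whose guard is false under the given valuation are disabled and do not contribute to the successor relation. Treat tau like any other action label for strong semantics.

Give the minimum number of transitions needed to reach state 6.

BFS to 6:
  Layer 0: {0}
  Layer 1: {5}
  Layer 2: {4}
  Layer 3: {6}
6 enters at depth 3; path b·b·b

Answer: 3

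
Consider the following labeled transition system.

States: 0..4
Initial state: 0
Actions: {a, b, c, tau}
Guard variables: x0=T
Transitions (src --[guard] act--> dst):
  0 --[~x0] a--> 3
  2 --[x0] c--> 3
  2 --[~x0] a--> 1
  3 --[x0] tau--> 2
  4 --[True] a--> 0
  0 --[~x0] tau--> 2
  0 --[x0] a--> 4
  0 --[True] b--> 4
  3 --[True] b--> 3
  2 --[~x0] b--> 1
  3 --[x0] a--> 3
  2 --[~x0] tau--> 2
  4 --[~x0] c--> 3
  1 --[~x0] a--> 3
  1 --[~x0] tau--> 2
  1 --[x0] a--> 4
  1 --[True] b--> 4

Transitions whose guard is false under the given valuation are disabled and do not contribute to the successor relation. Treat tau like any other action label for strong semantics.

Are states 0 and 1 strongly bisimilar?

Compute ~ classes (split until stable):
  round 0: {{0,1,2,3,4}}
  round 1: {{0,1},{2},{3},{4}}
Fixed point at round 2; 4 class(es).
class of 0: {0,1}; class of 1: {0,1}

Answer: BISIMILAR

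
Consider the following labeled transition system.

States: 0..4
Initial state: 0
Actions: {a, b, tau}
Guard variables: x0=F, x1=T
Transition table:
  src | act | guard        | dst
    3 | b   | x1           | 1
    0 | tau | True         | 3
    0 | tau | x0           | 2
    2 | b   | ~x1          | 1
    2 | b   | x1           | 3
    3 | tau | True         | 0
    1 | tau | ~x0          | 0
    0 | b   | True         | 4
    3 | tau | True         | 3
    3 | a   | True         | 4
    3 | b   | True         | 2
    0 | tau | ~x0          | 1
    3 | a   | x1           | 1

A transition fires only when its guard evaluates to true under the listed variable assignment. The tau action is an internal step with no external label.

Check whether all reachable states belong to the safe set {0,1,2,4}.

Answer: INVARIANT VIOLATED at state 3

Working:
Inv-set: {0,1,2,4}
Reachable = {0,1,2,3,4}
  0: ✓
  1: ✓
  2: ✓
  3: VIOLATES
  4: ✓
counterexample path to 3: tau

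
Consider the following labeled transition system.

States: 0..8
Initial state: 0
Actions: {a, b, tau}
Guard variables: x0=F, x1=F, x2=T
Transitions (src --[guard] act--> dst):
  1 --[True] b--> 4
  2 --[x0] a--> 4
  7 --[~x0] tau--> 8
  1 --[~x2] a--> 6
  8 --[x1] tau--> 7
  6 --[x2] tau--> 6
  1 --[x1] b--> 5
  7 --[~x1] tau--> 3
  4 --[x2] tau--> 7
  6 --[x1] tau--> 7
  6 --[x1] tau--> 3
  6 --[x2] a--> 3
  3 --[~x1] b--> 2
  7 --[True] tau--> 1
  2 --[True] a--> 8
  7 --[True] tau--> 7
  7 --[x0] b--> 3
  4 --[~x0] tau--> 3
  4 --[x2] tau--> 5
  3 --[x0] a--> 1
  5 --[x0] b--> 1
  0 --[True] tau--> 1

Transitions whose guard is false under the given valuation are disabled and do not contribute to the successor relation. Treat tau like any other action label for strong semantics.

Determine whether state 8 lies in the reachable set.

13 transition(s) survive guard evaluation.
Layer 0: {0}
Layer 1: {1}  now seen {0,1}
Layer 2: {4}  now seen {0,1,4}
Layer 3: {3,5,7}  now seen {0,1,3,4,5,7}
Layer 4: {2,8}  now seen {0,1,2,3,4,5,7,8}
R = {0,1,2,3,4,5,7,8}
Path to 8: tau·b·tau·tau

Answer: REACHABLE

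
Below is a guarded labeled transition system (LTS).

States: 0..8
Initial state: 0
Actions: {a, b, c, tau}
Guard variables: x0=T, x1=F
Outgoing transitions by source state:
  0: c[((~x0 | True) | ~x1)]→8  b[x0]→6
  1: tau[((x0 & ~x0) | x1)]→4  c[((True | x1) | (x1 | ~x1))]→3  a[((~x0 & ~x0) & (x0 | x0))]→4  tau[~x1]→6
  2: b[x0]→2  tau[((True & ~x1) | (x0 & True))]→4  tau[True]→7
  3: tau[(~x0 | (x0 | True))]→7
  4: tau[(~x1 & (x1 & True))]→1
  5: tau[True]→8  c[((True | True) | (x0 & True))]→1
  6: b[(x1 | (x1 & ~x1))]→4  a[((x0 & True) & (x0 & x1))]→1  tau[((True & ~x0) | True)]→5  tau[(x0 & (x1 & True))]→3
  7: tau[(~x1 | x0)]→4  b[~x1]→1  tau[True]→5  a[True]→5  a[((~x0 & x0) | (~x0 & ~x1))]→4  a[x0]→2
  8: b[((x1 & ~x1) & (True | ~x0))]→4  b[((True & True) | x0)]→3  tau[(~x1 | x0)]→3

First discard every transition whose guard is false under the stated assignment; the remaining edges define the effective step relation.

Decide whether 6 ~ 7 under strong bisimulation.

Compute ~ classes (split until stable):
  round 0: {{0,1,2,3,4,5,6,7,8}}
  round 1: {{0},{1,5},{2,8},{3,6},{4},{7}}
  round 2: {{0},{1},{2},{3},{4},{5},{6},{7},{8}}
9 equivalence class(es) (converged in 3)
[6]={6}  [7]={7}

Answer: NOT BISIMILAR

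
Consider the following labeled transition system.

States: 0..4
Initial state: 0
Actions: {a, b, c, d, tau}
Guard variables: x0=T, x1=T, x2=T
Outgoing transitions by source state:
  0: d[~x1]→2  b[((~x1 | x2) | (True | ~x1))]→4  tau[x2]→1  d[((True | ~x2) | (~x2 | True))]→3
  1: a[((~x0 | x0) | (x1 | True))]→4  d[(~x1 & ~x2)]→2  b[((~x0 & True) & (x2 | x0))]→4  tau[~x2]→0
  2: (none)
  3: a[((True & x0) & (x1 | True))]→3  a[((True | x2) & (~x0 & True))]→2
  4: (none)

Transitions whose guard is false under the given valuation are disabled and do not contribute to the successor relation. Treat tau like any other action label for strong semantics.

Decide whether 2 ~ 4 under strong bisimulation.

Answer: BISIMILAR

Trace:
Compute ~ classes (split until stable):
  P[0] = {{0,1,2,3,4}}
  P[1] = {{0},{1,3},{2,4}}
  P[2] = {{0},{1},{2,4},{3}}
stable after 3 split(s): 4 block(s)
2∈{2,4}, 4∈{2,4}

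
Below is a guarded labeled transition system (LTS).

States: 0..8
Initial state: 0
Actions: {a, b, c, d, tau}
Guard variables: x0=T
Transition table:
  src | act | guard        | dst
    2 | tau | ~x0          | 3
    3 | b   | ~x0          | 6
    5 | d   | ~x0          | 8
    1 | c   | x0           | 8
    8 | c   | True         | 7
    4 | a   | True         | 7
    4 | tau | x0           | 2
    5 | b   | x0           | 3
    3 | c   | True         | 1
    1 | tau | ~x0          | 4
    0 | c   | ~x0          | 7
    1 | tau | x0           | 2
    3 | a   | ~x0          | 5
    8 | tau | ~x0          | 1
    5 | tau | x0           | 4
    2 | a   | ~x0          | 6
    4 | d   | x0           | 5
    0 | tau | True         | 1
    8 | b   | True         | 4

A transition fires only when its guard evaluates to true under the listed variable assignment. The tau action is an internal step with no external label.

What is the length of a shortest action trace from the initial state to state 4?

Breadth-first toward 4:
  L0 = {0}
  L1 = {1}
  L2 = {2,8}
  L3 = {4,7}
first hit 4 at d=3 via tau·c·b

Answer: 3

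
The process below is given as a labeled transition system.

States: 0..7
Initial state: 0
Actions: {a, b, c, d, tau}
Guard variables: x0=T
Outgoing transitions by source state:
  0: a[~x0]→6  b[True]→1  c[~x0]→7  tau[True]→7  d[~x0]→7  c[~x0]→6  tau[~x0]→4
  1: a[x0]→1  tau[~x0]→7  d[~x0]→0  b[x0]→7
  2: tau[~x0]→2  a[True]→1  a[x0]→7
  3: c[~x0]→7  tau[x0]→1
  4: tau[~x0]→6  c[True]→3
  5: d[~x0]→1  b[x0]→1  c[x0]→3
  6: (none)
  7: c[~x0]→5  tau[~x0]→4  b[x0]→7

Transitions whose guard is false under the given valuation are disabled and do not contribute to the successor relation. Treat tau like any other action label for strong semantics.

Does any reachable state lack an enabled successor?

Answer: DEADLOCK-FREE

Working:
Reach set: {0,1,7}
  0: b→1  tau→7  [deg 2]
  1: a→1  b→7  [deg 2]
  7: b→7  [deg 1]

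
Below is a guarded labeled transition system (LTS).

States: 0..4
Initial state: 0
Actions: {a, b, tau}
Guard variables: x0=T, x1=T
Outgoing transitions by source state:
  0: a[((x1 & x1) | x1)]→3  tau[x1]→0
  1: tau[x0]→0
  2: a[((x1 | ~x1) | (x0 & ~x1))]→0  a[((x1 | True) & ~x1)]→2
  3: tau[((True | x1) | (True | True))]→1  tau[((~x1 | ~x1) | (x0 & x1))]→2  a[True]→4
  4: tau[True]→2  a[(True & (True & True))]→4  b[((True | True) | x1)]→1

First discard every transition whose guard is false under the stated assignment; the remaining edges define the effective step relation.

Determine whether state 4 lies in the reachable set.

Answer: REACHABLE

Analysis:
10 transition(s) survive guard evaluation.
depth 0: {0}
depth 1: {3}  now seen {0,3}
depth 2: {1,2,4}  now seen {0,1,2,3,4}
R = {0,1,2,3,4}
trace reaching 4: a·a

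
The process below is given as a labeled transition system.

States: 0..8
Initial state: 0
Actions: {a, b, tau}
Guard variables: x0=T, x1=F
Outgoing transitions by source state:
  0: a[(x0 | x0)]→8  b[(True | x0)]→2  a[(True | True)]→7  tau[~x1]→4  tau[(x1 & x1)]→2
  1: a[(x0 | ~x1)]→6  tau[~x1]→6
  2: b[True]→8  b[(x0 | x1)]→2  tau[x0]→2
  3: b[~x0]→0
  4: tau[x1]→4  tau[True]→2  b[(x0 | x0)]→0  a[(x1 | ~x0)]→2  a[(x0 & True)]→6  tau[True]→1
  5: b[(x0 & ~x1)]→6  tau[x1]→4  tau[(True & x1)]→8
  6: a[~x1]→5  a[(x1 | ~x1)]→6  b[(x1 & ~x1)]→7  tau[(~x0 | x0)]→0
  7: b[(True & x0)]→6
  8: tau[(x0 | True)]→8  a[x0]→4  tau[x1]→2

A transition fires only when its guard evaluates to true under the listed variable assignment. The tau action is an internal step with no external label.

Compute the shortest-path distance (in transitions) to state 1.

Answer: 2

Trace:
Breadth-first toward 1:
  L0 = {0}
  L1 = {2,4,7,8}
  L2 = {1,6}
1 enters at depth 2; path tau·tau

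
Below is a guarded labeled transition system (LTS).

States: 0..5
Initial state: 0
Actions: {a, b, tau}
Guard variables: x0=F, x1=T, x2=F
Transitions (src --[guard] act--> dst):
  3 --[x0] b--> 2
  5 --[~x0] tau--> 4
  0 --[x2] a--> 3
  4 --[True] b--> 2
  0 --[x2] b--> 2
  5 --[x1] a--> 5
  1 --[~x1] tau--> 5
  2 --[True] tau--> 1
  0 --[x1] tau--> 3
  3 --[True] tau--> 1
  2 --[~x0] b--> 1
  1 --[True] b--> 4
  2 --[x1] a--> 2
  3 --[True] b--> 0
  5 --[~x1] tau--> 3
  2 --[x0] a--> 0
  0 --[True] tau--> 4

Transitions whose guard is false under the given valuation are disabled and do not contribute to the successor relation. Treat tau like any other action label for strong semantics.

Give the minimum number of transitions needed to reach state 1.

Answer: 2

Analysis:
Breadth-first toward 1:
  depth 0: {0}
  depth 1: {3,4}
  depth 2: {1,2}
depth(1)=2, e.g. tau·tau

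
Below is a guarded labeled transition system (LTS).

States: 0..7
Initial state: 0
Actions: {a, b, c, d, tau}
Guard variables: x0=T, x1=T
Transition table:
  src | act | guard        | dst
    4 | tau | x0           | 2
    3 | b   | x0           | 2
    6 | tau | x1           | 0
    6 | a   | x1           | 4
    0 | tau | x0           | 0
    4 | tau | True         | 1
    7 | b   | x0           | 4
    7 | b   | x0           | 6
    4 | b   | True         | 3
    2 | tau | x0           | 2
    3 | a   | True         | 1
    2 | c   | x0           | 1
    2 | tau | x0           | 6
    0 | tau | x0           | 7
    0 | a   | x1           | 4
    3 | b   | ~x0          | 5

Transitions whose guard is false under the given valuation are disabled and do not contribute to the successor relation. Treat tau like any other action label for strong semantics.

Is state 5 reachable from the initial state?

Answer: UNREACHABLE

Trace:
After dropping false guards: 15 live edges.
Layer 0: {0}
Layer 1: {4,7}  now seen {0,4,7}
Layer 2: {1,2,3,6}  now seen {0,1,2,3,4,6,7}
R = {0,1,2,3,4,6,7}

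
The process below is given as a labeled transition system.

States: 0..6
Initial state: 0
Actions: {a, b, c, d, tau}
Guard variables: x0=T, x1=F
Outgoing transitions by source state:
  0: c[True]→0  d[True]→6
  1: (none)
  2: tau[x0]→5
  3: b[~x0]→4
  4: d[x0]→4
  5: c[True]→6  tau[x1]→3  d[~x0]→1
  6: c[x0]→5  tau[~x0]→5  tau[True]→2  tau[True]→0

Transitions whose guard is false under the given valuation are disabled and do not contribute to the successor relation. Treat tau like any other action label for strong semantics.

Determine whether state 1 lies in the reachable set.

8 transition(s) survive guard evaluation.
depth 0: {0}
depth 1: {6}  now seen {0,6}
depth 2: {2,5}  now seen {0,2,5,6}
Reachable = {0,2,5,6}

Answer: UNREACHABLE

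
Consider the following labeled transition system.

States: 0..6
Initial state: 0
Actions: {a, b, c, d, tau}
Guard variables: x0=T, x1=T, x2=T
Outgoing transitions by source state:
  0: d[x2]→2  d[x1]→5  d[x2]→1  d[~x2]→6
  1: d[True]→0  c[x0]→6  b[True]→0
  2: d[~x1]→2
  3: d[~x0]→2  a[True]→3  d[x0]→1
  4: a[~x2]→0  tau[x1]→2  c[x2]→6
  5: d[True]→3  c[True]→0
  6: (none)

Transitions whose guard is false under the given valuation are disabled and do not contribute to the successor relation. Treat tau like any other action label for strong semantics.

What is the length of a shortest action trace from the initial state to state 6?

Answer: 2

Working:
Breadth-first toward 6:
  depth 0: {0}
  depth 1: {1,2,5}
  depth 2: {3,6}
6 enters at depth 2; path d·c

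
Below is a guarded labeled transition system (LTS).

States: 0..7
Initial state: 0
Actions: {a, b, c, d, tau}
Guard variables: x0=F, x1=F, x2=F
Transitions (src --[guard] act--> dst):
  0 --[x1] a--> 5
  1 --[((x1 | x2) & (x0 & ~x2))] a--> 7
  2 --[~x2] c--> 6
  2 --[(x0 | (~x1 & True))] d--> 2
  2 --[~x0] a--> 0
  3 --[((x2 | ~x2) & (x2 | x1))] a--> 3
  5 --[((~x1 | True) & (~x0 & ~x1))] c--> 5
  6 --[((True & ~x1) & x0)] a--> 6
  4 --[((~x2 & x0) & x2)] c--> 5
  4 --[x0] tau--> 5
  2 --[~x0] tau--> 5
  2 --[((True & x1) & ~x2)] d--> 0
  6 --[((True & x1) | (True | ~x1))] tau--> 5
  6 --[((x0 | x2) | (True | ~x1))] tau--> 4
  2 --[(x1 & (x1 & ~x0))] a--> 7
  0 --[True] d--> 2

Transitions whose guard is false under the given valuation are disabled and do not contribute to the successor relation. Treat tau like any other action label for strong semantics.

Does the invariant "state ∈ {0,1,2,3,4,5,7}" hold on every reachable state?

Answer: INVARIANT VIOLATED at state 6

Analysis:
Inv-set: {0,1,2,3,4,5,7}
Reach set: {0,2,4,5,6}
  0: ✓
  2: ✓
  4: ✓
  5: ✓
  6: ✗ unsafe
reach 6 via d·c — violates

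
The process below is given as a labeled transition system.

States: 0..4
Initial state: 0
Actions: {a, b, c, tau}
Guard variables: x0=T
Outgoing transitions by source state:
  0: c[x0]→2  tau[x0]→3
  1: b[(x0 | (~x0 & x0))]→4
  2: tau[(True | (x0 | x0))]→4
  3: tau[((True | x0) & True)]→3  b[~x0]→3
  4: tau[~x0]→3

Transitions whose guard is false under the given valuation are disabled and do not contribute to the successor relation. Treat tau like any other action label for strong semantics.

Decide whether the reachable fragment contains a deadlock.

Reach set: {0,2,3,4}
  0: c→2  tau→3  [2 exit(s)]
  2: tau→4  [1 exit(s)]
  3: tau→3  [1 exit(s)]
  4: ∅  [no exit]
witness 4: c·tau

Answer: DEADLOCK at state 4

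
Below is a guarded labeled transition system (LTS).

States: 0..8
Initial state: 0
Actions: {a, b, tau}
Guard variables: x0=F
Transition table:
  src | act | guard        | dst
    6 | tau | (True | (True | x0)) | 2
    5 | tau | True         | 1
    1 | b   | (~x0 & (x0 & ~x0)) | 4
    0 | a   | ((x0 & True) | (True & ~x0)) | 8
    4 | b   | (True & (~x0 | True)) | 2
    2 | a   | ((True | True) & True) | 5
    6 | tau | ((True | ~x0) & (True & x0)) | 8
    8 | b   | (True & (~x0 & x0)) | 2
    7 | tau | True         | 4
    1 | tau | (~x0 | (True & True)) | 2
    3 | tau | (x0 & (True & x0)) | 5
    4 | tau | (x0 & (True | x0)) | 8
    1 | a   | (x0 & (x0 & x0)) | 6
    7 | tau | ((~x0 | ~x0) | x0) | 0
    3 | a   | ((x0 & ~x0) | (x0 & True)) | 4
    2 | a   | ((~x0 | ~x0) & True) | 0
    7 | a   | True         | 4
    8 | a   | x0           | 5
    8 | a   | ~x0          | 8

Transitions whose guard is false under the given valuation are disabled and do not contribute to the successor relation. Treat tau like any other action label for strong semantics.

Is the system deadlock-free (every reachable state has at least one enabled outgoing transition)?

R = {0,8}
  0: a→8  [1 exit(s)]
  8: a→8  [1 exit(s)]

Answer: DEADLOCK-FREE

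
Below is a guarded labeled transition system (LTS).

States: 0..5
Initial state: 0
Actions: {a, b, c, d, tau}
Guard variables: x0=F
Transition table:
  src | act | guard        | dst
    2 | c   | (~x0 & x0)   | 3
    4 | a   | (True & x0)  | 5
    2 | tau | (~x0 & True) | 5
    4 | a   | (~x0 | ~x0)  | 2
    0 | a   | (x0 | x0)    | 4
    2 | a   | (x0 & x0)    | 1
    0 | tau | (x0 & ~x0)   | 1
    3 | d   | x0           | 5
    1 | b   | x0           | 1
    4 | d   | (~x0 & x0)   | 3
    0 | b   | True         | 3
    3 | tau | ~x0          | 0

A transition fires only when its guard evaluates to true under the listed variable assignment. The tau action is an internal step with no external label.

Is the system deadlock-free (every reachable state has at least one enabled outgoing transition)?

Reach set: {0,3}
  0: b→3  [1 exit(s)]
  3: tau→0  [1 exit(s)]

Answer: DEADLOCK-FREE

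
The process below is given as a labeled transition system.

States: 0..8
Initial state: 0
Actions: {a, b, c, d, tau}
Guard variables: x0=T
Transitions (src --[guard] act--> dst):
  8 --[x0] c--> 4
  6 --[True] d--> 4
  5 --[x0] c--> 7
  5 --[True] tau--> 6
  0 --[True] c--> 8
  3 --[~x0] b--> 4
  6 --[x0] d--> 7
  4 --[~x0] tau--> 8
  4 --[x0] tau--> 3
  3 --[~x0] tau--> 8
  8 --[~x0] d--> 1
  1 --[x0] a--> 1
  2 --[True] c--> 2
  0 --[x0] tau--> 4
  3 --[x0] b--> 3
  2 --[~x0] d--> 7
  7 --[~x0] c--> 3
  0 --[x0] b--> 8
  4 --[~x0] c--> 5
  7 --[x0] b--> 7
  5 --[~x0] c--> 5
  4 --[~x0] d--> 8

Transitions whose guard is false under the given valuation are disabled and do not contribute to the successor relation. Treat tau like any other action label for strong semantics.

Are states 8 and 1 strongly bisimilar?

Answer: NOT BISIMILAR

Trace:
Compute ~ classes (split until stable):
  round 0: {{0,1,2,3,4,5,6,7,8}}
  round 1: {{0},{1},{2,8},{3,7},{4},{5},{6}}
  round 2: {{0},{1},{2},{3,7},{4},{5},{6},{8}}
Fixed point at round 3; 8 class(es).
class of 8: {8}; class of 1: {1}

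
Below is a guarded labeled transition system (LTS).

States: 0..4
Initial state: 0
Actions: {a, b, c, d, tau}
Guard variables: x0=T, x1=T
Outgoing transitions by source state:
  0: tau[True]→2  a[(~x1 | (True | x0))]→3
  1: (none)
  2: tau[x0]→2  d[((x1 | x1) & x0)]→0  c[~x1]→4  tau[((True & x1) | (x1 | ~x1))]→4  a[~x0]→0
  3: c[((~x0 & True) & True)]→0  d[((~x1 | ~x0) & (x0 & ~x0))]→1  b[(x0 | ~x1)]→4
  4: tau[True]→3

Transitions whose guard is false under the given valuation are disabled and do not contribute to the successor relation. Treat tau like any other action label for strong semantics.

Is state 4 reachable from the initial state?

Answer: REACHABLE

Trace:
7 transition(s) survive guard evaluation.
depth 0: {0}
depth 1: {2,3}  cumulative {0,2,3}
depth 2: {4}  cumulative {0,2,3,4}
Reachable = {0,2,3,4}
trace reaching 4: tau·tau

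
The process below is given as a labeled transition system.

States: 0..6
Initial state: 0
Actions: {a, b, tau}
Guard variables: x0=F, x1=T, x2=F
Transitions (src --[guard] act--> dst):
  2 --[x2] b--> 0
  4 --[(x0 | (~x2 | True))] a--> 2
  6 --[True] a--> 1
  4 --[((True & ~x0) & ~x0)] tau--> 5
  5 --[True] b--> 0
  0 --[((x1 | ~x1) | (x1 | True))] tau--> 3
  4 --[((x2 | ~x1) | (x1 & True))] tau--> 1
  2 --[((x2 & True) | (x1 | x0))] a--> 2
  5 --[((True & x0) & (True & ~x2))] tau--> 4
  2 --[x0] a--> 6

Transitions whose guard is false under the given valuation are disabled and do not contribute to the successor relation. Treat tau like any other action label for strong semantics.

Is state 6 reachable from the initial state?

Answer: UNREACHABLE

Trace:
After dropping false guards: 7 live edges.
L0 = {0}
L1 = {3}  total {0,3}
Reachable = {0,3}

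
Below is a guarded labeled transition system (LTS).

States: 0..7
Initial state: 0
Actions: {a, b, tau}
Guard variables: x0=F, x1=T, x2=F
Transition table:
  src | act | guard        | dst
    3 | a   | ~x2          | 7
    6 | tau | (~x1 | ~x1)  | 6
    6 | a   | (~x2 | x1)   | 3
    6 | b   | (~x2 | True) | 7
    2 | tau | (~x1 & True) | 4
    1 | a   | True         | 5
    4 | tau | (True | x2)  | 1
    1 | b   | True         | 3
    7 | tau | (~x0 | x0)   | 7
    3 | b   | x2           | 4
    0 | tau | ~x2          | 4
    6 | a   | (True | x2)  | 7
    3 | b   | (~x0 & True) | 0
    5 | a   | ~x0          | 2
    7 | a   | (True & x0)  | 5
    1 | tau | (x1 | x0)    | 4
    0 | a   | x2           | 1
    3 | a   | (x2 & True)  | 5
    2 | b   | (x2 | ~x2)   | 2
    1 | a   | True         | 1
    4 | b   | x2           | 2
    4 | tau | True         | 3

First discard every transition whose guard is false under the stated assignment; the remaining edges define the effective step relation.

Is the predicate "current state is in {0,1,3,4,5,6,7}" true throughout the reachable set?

Answer: INVARIANT VIOLATED at state 2

Analysis:
Inv-set: {0,1,3,4,5,6,7}
Reachable = {0,1,2,3,4,5,7}
  0: safe
  1: safe
  2: VIOLATES
  3: safe
  4: safe
  5: safe
  7: safe
witness against invariant: tau·tau·a·a → 2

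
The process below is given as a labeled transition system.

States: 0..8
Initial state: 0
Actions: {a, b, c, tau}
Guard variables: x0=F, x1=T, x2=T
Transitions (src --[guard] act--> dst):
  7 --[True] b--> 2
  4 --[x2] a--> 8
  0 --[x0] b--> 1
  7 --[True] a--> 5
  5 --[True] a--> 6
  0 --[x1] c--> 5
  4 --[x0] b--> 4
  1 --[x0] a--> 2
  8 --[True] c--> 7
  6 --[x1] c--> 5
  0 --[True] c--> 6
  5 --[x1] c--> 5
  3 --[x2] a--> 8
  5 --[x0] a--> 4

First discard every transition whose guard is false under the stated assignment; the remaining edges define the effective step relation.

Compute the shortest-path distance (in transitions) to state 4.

Layered search for 4:
  L0 = {0}
  L1 = {5,6}
4 never appears.

Answer: UNREACHABLE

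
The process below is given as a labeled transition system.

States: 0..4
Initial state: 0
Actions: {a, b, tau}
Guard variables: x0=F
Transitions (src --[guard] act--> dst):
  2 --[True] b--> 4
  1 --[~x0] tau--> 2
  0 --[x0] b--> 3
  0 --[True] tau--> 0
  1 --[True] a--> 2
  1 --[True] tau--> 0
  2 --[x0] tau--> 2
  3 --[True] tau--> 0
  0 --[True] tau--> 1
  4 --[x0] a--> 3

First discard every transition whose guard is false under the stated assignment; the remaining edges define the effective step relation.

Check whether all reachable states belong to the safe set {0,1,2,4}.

Allowed set {0,1,2,4}
Reach set: {0,1,2,4}
  0: ok
  1: ok
  2: ok
  4: ok

Answer: INVARIANT HOLDS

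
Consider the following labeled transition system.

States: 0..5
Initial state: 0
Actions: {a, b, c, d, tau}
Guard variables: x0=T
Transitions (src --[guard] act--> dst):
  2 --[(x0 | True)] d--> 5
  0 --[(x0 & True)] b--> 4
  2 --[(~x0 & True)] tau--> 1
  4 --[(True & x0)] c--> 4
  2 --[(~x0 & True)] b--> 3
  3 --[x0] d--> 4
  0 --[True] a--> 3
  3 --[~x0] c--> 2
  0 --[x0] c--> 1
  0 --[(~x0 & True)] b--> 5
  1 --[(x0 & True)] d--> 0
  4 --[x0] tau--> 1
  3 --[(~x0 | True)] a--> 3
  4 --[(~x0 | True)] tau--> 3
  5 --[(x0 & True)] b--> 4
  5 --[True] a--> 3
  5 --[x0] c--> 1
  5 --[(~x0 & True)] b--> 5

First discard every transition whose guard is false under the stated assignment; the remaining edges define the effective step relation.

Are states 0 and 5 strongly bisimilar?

Compute ~ classes (split until stable):
  P[0] = {{0,1,2,3,4,5}}
  P[1] = {{0,5},{1,2},{3},{4}}
stable after 2 split(s): 4 block(s)
0∈{0,5}, 5∈{0,5}

Answer: BISIMILAR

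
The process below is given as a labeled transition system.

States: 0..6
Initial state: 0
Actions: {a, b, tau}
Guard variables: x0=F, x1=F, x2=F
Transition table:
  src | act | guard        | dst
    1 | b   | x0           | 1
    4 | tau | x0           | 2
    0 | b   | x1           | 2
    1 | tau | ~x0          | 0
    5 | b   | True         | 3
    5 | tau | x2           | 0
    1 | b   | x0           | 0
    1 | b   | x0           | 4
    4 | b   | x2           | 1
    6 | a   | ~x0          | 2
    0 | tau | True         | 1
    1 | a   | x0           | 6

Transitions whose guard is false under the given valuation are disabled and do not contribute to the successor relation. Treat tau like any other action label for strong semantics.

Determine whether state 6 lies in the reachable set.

After dropping false guards: 4 live edges.
Layer 0: {0}
Layer 1: {1}  total {0,1}
Reachable = {0,1}

Answer: UNREACHABLE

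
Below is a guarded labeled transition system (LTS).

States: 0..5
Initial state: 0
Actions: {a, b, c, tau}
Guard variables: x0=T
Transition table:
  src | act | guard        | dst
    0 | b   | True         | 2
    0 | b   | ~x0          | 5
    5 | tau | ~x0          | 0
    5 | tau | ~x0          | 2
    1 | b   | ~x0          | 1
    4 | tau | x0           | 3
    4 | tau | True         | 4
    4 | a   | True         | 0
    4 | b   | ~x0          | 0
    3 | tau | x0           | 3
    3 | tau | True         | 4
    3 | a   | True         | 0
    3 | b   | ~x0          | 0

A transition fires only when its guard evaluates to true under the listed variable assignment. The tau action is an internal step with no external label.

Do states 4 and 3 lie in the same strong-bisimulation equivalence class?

Refine partition for ~:
  π0 = {{0,1,2,3,4,5}}
  π1 = {{0},{1,2,5},{3,4}}
stable after 2 split(s): 3 block(s)
class of 4: {3,4}; class of 3: {3,4}

Answer: BISIMILAR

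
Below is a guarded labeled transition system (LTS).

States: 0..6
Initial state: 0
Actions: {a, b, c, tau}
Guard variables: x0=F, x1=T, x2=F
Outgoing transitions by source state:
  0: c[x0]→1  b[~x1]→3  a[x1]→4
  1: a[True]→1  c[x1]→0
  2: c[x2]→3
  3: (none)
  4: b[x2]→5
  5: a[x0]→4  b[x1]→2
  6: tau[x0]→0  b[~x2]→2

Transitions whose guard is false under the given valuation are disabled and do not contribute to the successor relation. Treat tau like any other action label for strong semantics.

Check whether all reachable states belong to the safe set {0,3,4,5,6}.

Answer: INVARIANT HOLDS

Analysis:
Allowed set {0,3,4,5,6}
R = {0,4}
  0: ✓
  4: ✓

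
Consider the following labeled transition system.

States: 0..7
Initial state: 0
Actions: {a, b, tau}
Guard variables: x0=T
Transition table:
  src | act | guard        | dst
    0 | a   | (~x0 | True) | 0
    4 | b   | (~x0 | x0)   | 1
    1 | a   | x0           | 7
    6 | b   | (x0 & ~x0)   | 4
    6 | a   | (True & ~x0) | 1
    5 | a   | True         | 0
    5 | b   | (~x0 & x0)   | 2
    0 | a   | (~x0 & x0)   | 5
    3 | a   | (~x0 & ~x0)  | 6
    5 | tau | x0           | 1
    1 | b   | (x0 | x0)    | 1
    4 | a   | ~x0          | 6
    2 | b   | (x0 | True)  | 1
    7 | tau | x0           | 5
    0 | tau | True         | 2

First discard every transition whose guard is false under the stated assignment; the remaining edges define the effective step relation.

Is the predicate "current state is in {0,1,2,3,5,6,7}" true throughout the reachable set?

Allowed set {0,1,2,3,5,6,7}
Reach set: {0,1,2,5,7}
  0: safe
  1: safe
  2: safe
  5: safe
  7: safe

Answer: INVARIANT HOLDS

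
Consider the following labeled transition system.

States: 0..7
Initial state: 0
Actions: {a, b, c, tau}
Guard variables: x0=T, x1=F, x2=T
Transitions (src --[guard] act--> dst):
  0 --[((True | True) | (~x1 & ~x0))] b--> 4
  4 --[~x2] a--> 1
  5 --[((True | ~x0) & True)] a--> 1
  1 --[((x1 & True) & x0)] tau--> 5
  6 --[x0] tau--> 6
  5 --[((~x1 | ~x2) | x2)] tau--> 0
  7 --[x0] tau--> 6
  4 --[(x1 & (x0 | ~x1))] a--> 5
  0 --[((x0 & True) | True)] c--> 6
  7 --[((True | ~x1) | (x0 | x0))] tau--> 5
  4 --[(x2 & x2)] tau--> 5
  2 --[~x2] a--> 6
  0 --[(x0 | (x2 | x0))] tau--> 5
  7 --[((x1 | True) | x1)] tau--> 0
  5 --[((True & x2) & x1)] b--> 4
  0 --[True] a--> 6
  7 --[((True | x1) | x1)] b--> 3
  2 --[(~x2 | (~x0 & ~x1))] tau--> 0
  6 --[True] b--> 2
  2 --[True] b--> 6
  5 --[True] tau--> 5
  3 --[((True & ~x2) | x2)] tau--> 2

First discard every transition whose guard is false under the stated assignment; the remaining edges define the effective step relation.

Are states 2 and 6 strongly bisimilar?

Refine partition for ~:
  π0 = {{0,1,2,3,4,5,6,7}}
  π1 = {{0},{1},{2},{3,4},{5},{6,7}}
  π2 = {{0},{1},{2},{3},{4},{5},{6},{7}}
Fixed point at round 3; 8 class(es).
[2]={2}  [6]={6}

Answer: NOT BISIMILAR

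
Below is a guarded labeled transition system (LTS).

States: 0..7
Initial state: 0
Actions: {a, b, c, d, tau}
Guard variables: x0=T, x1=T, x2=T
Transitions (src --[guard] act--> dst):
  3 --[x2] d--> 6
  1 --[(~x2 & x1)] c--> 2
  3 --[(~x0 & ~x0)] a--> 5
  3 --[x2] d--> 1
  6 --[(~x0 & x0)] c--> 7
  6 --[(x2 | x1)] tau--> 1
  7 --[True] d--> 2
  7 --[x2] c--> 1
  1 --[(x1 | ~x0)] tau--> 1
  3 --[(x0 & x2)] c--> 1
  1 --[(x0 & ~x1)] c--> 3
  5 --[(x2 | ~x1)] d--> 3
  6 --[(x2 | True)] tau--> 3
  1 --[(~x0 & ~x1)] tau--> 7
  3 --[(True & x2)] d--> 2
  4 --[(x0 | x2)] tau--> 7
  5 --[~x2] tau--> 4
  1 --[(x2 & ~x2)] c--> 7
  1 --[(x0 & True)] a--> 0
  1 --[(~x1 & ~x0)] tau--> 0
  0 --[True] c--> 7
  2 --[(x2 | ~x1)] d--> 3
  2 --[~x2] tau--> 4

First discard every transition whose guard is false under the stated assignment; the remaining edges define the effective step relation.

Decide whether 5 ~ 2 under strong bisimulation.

Answer: BISIMILAR

Analysis:
Bisimulation quotient by refinement:
  π0 = {{0,1,2,3,4,5,6,7}}
  π1 = {{0},{1},{2,5},{3,7},{4,6}}
  π2 = {{0},{1},{2,5},{3},{4},{6},{7}}
stable after 3 split(s): 7 block(s)
[5]={2,5}  [2]={2,5}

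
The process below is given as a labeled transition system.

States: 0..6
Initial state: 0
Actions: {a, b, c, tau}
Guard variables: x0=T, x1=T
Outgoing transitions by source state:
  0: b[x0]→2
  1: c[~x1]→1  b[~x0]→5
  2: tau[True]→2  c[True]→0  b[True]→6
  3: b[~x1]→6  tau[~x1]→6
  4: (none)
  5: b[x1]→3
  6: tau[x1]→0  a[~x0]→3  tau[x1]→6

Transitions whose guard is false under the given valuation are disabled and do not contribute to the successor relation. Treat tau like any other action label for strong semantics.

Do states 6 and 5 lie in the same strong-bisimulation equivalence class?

Compute ~ classes (split until stable):
  P[0] = {{0,1,2,3,4,5,6}}
  P[1] = {{0,5},{1,3,4},{2},{6}}
  P[2] = {{0},{1,3,4},{2},{5},{6}}
Fixed point at round 3; 5 class(es).
[6]={6}  [5]={5}

Answer: NOT BISIMILAR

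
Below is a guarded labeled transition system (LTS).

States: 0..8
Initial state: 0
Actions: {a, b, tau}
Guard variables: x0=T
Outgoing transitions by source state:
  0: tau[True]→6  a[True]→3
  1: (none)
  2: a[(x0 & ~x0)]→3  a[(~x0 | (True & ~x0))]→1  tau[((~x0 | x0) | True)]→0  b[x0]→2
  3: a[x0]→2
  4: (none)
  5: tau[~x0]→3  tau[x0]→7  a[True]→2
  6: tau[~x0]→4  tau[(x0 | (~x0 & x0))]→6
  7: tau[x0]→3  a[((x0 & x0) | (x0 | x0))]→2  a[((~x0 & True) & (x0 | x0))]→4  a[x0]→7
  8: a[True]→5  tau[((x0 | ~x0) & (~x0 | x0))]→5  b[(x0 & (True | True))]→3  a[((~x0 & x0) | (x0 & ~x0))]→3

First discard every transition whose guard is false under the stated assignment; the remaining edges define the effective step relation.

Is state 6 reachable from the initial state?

After dropping false guards: 14 live edges.
L0 = {0}
L1 = {3,6}  now seen {0,3,6}
L2 = {2}  now seen {0,2,3,6}
Reach set: {0,2,3,6}
Path to 6: tau

Answer: REACHABLE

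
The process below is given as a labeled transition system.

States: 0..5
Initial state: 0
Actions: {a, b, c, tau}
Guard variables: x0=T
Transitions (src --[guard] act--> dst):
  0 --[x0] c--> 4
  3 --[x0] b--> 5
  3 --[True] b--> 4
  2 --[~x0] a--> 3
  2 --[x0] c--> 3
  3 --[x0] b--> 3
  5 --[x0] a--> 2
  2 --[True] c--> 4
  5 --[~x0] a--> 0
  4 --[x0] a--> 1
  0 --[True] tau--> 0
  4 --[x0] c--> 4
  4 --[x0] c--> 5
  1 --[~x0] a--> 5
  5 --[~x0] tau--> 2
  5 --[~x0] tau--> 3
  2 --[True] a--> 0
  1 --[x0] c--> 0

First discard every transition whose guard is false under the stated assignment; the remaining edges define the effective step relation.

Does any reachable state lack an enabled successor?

Answer: DEADLOCK-FREE

Working:
Reach set: {0,1,2,3,4,5}
  0: c→4  tau→0  [deg 2]
  1: c→0  [deg 1]
  2: a→0  c→3  c→4  [deg 3]
  3: b→3  b→4  b→5  [deg 3]
  4: a→1  c→4  c→5  [deg 3]
  5: a→2  [deg 1]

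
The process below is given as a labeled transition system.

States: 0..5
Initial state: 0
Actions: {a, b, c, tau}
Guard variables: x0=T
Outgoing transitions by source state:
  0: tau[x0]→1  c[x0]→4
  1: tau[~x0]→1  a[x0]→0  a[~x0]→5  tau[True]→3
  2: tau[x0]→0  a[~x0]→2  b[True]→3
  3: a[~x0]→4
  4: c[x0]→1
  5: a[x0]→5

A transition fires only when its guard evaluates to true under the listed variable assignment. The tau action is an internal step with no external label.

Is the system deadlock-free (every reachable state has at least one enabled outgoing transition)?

Answer: DEADLOCK at state 3

Working:
R = {0,1,3,4}
  0: c→4  tau→1  [2 out]
  1: a→0  tau→3  [2 out]
  3: ∅  [STUCK]
  4: c→1  [1 out]
witness 3: tau·tau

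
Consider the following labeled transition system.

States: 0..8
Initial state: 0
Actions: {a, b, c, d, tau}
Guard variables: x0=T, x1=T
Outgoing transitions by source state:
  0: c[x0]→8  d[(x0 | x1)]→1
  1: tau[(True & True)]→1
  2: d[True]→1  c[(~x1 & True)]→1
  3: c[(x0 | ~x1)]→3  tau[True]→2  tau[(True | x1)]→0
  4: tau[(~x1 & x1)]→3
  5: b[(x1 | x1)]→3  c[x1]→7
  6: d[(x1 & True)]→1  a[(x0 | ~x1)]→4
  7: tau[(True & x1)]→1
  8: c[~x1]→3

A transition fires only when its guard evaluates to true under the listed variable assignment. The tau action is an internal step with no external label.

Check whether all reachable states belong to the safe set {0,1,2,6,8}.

Safe = {0,1,2,6,8}
Reachable = {0,1,8}
  0: safe
  1: safe
  8: safe

Answer: INVARIANT HOLDS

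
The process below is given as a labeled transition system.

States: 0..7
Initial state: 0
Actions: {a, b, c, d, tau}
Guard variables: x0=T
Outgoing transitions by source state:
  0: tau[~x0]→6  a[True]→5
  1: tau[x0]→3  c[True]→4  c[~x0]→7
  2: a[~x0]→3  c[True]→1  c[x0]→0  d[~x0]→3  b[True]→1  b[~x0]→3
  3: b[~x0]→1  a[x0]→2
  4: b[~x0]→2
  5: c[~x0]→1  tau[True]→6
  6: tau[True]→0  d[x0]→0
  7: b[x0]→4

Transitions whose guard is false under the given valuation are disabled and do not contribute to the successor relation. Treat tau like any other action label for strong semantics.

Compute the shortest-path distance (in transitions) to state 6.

Answer: 2

Trace:
Layered search for 6:
  Layer 0: {0}
  Layer 1: {5}
  Layer 2: {6}
depth(6)=2, e.g. a·tau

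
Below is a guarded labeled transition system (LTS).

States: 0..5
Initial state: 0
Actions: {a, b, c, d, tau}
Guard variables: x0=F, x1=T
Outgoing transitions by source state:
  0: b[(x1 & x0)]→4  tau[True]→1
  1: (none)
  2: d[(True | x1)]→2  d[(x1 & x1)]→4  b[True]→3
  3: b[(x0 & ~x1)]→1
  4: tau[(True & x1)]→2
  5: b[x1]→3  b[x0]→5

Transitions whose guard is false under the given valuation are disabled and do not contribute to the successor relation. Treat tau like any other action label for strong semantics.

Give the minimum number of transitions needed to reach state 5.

Answer: UNREACHABLE

Working:
BFS to 5:
  Layer 0: {0}
  Layer 1: {1}
5 never appears.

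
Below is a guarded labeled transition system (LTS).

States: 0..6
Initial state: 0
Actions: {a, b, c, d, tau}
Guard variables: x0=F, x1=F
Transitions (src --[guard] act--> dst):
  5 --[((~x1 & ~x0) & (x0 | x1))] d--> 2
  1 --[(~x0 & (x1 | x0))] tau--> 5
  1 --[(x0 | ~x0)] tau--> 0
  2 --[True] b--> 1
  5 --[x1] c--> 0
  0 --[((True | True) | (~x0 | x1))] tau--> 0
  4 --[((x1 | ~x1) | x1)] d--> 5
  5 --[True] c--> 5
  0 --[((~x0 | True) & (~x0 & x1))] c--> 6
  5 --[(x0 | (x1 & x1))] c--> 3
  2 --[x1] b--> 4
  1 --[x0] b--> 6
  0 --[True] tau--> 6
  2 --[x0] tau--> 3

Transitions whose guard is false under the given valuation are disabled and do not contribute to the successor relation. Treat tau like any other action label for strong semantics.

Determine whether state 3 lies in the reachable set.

Answer: UNREACHABLE

Working:
6 transition(s) survive guard evaluation.
depth 0: {0}
depth 1: {6}  cumulative {0,6}
Reachable = {0,6}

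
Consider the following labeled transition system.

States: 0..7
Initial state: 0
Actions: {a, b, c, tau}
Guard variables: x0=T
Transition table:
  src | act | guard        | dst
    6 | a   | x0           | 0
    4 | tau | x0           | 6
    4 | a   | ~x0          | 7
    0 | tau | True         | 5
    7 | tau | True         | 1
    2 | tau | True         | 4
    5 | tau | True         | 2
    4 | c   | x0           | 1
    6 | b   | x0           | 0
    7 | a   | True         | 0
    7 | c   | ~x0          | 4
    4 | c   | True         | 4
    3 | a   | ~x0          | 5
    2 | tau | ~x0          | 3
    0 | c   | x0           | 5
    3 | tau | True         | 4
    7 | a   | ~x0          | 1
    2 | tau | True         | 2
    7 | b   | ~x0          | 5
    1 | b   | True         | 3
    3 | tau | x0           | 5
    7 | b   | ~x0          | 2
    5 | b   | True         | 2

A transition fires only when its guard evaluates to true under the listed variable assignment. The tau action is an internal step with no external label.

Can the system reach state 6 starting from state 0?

Answer: REACHABLE

Working:
Guard filter leaves 16 enabled edge(s).
Layer 0: {0}
Layer 1: {5}  cumulative {0,5}
Layer 2: {2}  cumulative {0,2,5}
Layer 3: {4}  cumulative {0,2,4,5}
Layer 4: {1,6}  cumulative {0,1,2,4,5,6}
Layer 5: {3}  cumulative {0,1,2,3,4,5,6}
Reachable = {0,1,2,3,4,5,6}
trace reaching 6: tau·tau·tau·tau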